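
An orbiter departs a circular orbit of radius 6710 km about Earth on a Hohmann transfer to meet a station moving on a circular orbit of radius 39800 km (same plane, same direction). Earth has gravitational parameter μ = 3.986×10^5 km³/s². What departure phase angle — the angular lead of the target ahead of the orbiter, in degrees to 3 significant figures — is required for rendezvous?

Transfer-ellipse semi-major axis a_t = (r₁ + r₂)/2 = (6710 + 39800)/2 = 23255 km.
The half-period of the transfer ellipse is t = π√(a_t³/μ) = 17650 s.
Target angular speed ω₂ = √(μ/r₂³) = 7.951×10^-5 rad/s.
Angle swept by the target during transfer: ω₂·t = 1.403 rad = 80.39°.
The orbiter traverses 180° on the transfer ellipse, so the target must lead by 180° − 80.39° = 99.6°.

φ = 99.6°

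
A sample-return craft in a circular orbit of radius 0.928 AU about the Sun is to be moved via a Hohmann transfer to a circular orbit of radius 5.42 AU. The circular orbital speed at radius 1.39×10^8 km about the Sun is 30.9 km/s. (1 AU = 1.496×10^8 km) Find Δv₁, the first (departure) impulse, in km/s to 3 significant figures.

Δv₁ = 9.48 km/s

From the circular-orbit relation v² = μ/r at r = 1.39×10^8 km: μ = v²r = (30.9)² × 1.39×10^8 = 1.32719×10^11 km³/s².
In km: r₁ = 0.928 × 1.496×10^8 = 1.388288×10^8 km; r₂ = 5.42 × 1.496×10^8 = 8.10832×10^8 km.
Transfer-ellipse semi-major axis a_t = (r₁ + r₂)/2 = (1.388288×10^8 + 8.10832×10^8)/2 = 4.748304×10^8 km.
On the circular orbit at r = 1.388288×10^8 km, v_c = √(μ/r) = 30.919 km/s.
Vis-viva on the transfer ellipse at r = 1.388288×10^8 km gives v_t = √[μ(2/r − 1/a_t)] = 40.404 km/s.
Δv₁ = |v_t − v_c| = |40.404 − 30.919| = 9.485 km/s.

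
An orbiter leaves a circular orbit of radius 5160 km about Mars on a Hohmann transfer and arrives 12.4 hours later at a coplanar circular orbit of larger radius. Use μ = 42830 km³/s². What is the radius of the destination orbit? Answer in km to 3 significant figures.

Transfer time t = 12.4 hours = 44640 s, and t = π√(a_t³/μ).
So a_t = (μ t²/π²)^(1/3) = (42830 × (44640)² / π²)^(1/3) = 20526 km.
Since a_t = (r₁ + r₂)/2, r₂ = 2a_t − r₁ = 2×20526 − 5160 = 35892 km.

r₂ = 35900 km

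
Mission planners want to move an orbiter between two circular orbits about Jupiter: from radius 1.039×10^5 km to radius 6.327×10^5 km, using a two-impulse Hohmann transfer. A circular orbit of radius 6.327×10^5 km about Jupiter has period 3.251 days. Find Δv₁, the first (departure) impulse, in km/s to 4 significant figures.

From Kepler's third law T² = 4π²r³/μ at r = 6.327×10^5 km, T = 3.251 days = 3.251 × 86400 s = 2.808864×10^5 s: μ = 4π²r³/T² = 1.26734×10^8 km³/s².
The Hohmann ellipse has a_t = (r₁ + r₂)/2 = 3.683×10^5 km.
Circular speed at r = 1.039×10^5 km: v_c = √(μ/r) = 34.93 km/s.
Vis-viva on the transfer ellipse at r = 1.039×10^5 km gives v_t = √[μ(2/r − 1/a_t)] = 45.78 km/s.
Δv₁ = |v_t − v_c| = |45.78 − 34.93| = 10.85 km/s.

Δv₁ = 10.85 km/s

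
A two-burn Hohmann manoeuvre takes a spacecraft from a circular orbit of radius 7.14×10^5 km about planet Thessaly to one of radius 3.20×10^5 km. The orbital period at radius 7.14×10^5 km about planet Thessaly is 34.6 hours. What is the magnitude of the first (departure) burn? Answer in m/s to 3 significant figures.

Δv₁ = 7680 m/s

From Kepler's third law T² = 4π²r³/μ at r = 7.14×10^5 km, T = 34.6 hours = 34.6 × 3600 s = 1.2456×10^5 s: μ = 4π²r³/T² = 9.26184×10^8 km³/s².
Transfer-ellipse semi-major axis a_t = (r₁ + r₂)/2 = (7.140×10^5 + 3.200×10^5)/2 = 5.170×10^5 km.
Circular speed at r = 7.140×10^5 km: v_c = √(μ/r) = 36.016 km/s.
Vis-viva on the transfer ellipse at r = 7.140×10^5 km gives v_t = √[μ(2/r − 1/a_t)] = 28.335 km/s.
Δv₁ = |v_t − v_c| = |28.335 − 36.016| = 7.681 km/s.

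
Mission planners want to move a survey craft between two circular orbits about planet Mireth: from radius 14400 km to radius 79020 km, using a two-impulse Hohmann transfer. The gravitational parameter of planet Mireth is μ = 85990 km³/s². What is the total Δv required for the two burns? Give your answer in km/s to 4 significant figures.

Semi-major axis of the transfer orbit: a_t = (14400 + 79020)/2 = 46710 km.
Circular speed at r₁: v₁ = √(μ/r₁) = √(85990/14400) = 2.4437 km/s.
Transfer-orbit speed at r₁ (vis-viva equation): v_p = √[μ(2/r₁ − 1/a_t)] = 3.1784 km/s.
First burn Δv₁ = |v_p − v₁| = 0.7347 km/s.
Circular speed at r₂: v₂ = √(μ/r₂) = 1.0432 km/s.
Transfer-orbit speed at r₂: v_a = √[μ(2/r₂ − 1/a_t)] = 0.57920 km/s.
Second burn Δv₂ = |v₂ − v_a| = 0.4640 km/s.
Δv = Δv₁ + Δv₂ = 0.7347 + 0.4640 = 1.199 km/s.

Δv = 1.199 km/s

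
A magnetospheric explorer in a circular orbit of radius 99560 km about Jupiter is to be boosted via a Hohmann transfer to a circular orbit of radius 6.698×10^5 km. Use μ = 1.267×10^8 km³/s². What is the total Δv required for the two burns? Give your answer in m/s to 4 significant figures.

Transfer-ellipse semi-major axis a_t = (r₁ + r₂)/2 = (99560 + 6.698×10^5)/2 = 3.8468×10^5 km.
At r₁ the circular-orbit speed is v₁ = √(μ/r₁) = 35.67 km/s.
On the transfer ellipse at r₁, vis-viva gives v_p = √[μ(2/r₁ − 1/a_t)] = 47.07 km/s.
First burn Δv₁ = |v_p − v₁| = 11.40 km/s.
At r₂, v₂ = √(μ/r₂) = 13.754 km/s.
Transfer-orbit speed at r₂: v_a = √[μ(2/r₂ − 1/a_t)] = 6.9969 km/s.
Second burn Δv₂ = |v₂ − v_a| = 6.757 km/s.
Δv = Δv₁ + Δv₂ = 11.40 + 6.757 = 18.16 km/s.

Δv = 18160 m/s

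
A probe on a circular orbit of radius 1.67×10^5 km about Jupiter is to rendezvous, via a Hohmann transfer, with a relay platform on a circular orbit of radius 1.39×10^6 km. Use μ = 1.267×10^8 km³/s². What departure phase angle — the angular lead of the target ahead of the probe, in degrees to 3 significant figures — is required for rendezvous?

The Hohmann ellipse has a_t = (r₁ + r₂)/2 = 7.785×10^5 km.
Transfer time t = π√(a_t³/μ) = 1.917×10^5 s.
The target's mean motion on its circular orbit is ω₂ = √(μ/r₂³) = 6.869×10^-6 rad/s.
Angle swept by the target during transfer: ω₂·t = 1.3168 rad = 75.45°.
The probe traverses 180° on the transfer ellipse, so the target must lead by 180° − 75.45° = 105°.

φ = 105°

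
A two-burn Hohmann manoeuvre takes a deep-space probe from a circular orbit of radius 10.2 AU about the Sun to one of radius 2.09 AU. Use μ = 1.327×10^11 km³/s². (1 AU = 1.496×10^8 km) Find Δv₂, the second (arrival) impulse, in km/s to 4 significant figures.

In km: r₁ = 10.2 × 1.496×10^8 = 1.52592×10^9 km; r₂ = 2.09 × 1.496×10^8 = 3.12664×10^8 km.
Transfer-ellipse semi-major axis a_t = (r₁ + r₂)/2 = (1.52592×10^9 + 3.12664×10^8)/2 = 9.19292×10^8 km.
Circular speed at r = 3.12664×10^8 km: v_c = √(μ/r) = 20.601 km/s.
Transfer-orbit speed at the same r (vis-viva, a = a_t): v_t = √[μ(2/r − 1/a_t)] = 26.542 km/s.
Δv₂ = |v_t − v_c| = |26.542 − 20.601| = 5.941 km/s.

Δv₂ = 5.941 km/s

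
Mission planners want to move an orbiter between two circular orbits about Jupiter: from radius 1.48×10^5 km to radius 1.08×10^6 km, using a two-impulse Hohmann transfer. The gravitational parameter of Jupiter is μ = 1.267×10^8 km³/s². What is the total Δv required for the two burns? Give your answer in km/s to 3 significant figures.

Semi-major axis of the transfer orbit: a_t = (1.480×10^5 + 1.080×10^6)/2 = 6.140×10^5 km.
Circular speed at r₁: v₁ = √(μ/r₁) = √(1.267×10^8/1.480×10^5) = 29.259 km/s.
On the transfer ellipse at r₁, vis-viva equation gives v_p = √[μ(2/r₁ − 1/a_t)] = 38.805 km/s.
First burn Δv₁ = |v_p − v₁| = 9.546 km/s.
At r₂, v₂ = √(μ/r₂) = 10.8312 km/s.
Transfer-orbit speed at r₂: v_a = √[μ(2/r₂ − 1/a_t)] = 5.31769 km/s.
Second burn Δv₂ = |v₂ − v_a| = 5.514 km/s.
Δv = Δv₁ + Δv₂ = 9.546 + 5.514 = 15.06 km/s.

Δv = 15.1 km/s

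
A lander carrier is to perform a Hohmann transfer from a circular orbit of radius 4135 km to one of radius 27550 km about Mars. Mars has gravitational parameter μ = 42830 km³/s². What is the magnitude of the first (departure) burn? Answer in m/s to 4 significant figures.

Δv₁ = 1026 m/s

Transfer-ellipse semi-major axis a_t = (r₁ + r₂)/2 = (4135 + 27550)/2 = 15842.5 km.
On the circular orbit at r = 4135 km, v_c = √(μ/r) = 3.218 km/s.
Transfer-orbit speed at the same r (vis-viva, a = a_t): v_t = √[μ(2/r − 1/a_t)] = 4.244 km/s.
Δv₁ = |v_t − v_c| = |4.244 − 3.218| = 1.026 km/s.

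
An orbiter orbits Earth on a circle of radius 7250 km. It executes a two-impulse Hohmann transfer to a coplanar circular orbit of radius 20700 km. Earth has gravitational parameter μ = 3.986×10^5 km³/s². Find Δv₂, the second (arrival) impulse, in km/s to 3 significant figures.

Semi-major axis of the transfer orbit: a_t = (7250 + 20700)/2 = 13975 km.
On the circular orbit at r = 20700 km, v_c = √(μ/r) = 4.38817 km/s.
Transfer-orbit speed at the same r (vis-viva, a = a_t): v_t = √[μ(2/r − 1/a_t)] = 3.16065 km/s.
Δv₂ = |v_t − v_c| = |3.16065 − 4.38817| = 1.228 km/s.

Δv₂ = 1.23 km/s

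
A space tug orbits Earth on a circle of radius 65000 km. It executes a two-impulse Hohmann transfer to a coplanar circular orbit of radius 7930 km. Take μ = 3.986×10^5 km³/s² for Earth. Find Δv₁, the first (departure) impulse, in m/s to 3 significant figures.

Δv₁ = 1320 m/s

The Hohmann ellipse has a_t = (r₁ + r₂)/2 = 36465 km.
On the circular orbit at r = 65000 km, v_c = √(μ/r) = 2.47635 km/s.
Transfer-orbit speed at the same r (vis-viva, a = a_t): v_t = √[μ(2/r − 1/a_t)] = 1.15481 km/s.
Δv₁ = |v_t − v_c| = |1.15481 − 2.47635| = 1.322 km/s.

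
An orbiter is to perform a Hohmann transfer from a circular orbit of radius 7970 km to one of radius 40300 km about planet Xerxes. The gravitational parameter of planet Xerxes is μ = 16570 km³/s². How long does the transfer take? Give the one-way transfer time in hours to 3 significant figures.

The Hohmann ellipse has a_t = (r₁ + r₂)/2 = 24135 km.
Half the transfer-orbit period gives t = π√(a_t³/μ) = 91510 s.
Converting: 91510 s ÷ 3600 s/hour = 25.4 hours.

t = 25.4 hours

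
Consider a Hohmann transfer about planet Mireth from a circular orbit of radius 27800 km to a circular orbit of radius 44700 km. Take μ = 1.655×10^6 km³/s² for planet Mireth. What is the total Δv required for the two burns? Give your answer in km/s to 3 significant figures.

Δv = 1.61 km/s

Semi-major axis of the transfer orbit: a_t = (27800 + 44700)/2 = 36250 km.
Circular speed at r₁: v₁ = √(μ/r₁) = √(1.655×10^6/27800) = 7.7157 km/s.
Transfer-orbit speed at r₁ (vis-viva equation): v_p = √[μ(2/r₁ − 1/a_t)] = 8.5679 km/s.
First burn Δv₁ = |v_p − v₁| = 0.8522 km/s.
At r₂, v₂ = √(μ/r₂) = 6.0848 km/s.
Transfer-orbit speed at r₂: v_a = √[μ(2/r₂ − 1/a_t)] = 5.3286 km/s.
Second burn Δv₂ = |v₂ − v_a| = 0.7562 km/s.
Total Δv = Δv₁ + Δv₂ = 1.608 km/s.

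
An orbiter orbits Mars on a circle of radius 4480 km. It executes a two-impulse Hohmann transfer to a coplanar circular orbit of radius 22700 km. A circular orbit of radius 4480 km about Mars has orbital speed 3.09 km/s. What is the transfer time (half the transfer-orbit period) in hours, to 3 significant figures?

t = 6.68 hours

From the circular-orbit relation v² = μ/r at r = 4480 km: μ = v²r = (3.09)² × 4480 = 42775.5 km³/s².
Semi-major axis of the transfer orbit: a_t = (4480 + 22700)/2 = 13590 km.
Transfer time t = π√(a_t³/μ) = π√((13590)³ / 42775.5) = 24060 s.
Converting: 24060 s ÷ 3600 s/hour = 6.68 hours.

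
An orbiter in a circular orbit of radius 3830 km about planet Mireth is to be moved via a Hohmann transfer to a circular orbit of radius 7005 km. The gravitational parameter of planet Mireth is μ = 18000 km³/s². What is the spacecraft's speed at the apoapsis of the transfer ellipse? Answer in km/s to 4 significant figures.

v = 1.348 km/s

Transfer-ellipse semi-major axis a_t = (r₁ + r₂)/2 = (3830 + 7005)/2 = 5417.5 km.
The apoapsis of the transfer ellipse is at r = 7005 km.
Vis-viva: v = √[μ(2/r − 1/a_t)] = √[18000 × (2/7005 − 1/5417.5)] = 1.348 km/s.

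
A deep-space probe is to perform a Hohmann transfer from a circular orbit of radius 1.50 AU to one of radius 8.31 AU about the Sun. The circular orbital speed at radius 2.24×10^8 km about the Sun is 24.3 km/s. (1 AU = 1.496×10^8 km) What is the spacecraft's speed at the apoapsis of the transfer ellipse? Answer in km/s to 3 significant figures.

From the circular-orbit relation v² = μ/r at r = 2.24×10^8 km: μ = v²r = (24.3)² × 2.24×10^8 = 1.32270×10^11 km³/s².
In km: r₁ = 1.50 × 1.496×10^8 = 2.244×10^8 km; r₂ = 8.31 × 1.496×10^8 = 1.243176×10^9 km.
Transfer-ellipse semi-major axis a_t = (r₁ + r₂)/2 = (2.244×10^8 + 1.243176×10^9)/2 = 7.33788×10^8 km.
At apoapsis, r = 1.243176×10^9 km.
Vis-viva: v = √[μ(2/r − 1/a_t)] = √[1.32270×10^11 × (2/1.243176×10^9 − 1/7.33788×10^8)] = 5.704 km/s.

v = 5.70 km/s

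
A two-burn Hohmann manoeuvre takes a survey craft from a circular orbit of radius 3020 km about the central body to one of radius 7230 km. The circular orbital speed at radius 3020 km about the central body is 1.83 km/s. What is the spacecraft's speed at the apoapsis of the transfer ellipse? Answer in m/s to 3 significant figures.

v = 908 m/s

From the circular-orbit relation v² = μ/r at r = 3020 km: μ = v²r = (1.83)² × 3020 = 10113.7 km³/s².
Semi-major axis of the transfer orbit: a_t = (3020 + 7230)/2 = 5125 km.
At apoapsis, r = 7230 km.
Applying v² = μ(2/r − 1/a_t): v = 0.9079 km/s.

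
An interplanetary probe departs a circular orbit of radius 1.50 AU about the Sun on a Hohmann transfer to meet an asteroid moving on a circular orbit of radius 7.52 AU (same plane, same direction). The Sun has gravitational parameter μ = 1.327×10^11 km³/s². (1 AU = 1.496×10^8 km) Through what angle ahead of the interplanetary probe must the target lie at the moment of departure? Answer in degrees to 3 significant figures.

In km: r₁ = 1.50 × 1.496×10^8 = 2.244×10^8 km; r₂ = 7.52 × 1.496×10^8 = 1.124992×10^9 km.
The Hohmann ellipse has a_t = (r₁ + r₂)/2 = 6.74696×10^8 km.
Transfer time t = π√(a_t³/μ) = 1.5114×10^8 s.
The target's mean motion on its circular orbit is ω₂ = √(μ/r₂³) = 9.6541×10^-9 rad/s.
Angle swept by the target during transfer: ω₂·t = 1.4591 rad = 83.60°.
The interplanetary probe traverses 180° on the transfer ellipse, so the target must lead by 180° − 83.60° = 96.4°.

φ = 96.4°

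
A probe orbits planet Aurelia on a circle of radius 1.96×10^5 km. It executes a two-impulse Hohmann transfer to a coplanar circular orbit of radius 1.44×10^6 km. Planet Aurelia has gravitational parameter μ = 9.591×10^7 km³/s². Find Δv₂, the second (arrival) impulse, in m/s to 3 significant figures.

The Hohmann ellipse has a_t = (r₁ + r₂)/2 = 8.180×10^5 km.
On the circular orbit at r = 1.440×10^6 km, v_c = √(μ/r) = 8.161 km/s.
Vis-viva on the transfer ellipse at r = 1.440×10^6 km gives v_t = √[μ(2/r − 1/a_t)] = 3.995 km/s.
Δv₂ = |v_t − v_c| = |3.995 − 8.161| = 4.166 km/s.

Δv₂ = 4170 m/s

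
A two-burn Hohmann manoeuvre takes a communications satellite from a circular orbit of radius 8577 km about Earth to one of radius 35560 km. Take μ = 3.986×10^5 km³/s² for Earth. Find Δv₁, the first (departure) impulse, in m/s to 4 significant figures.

Δv₁ = 1836 m/s

Transfer-ellipse semi-major axis a_t = (r₁ + r₂)/2 = (8577 + 35560)/2 = 22068.5 km.
Circular speed at r = 8577 km: v_c = √(μ/r) = 6.81712 km/s.
Transfer-orbit speed at the same r (vis-viva, a = a_t): v_t = √[μ(2/r − 1/a_t)] = 8.65357 km/s.
Δv₁ = |v_t − v_c| = |8.65357 − 6.81712| = 1.836 km/s.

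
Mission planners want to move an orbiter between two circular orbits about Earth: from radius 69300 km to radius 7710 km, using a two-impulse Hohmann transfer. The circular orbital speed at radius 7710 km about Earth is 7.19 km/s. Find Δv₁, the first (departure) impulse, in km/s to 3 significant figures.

Δv₁ = 1.33 km/s

From the circular-orbit relation v² = μ/r at r = 7710 km: μ = v²r = (7.19)² × 7710 = 3.98577×10^5 km³/s².
Semi-major axis of the transfer orbit: a_t = (69300 + 7710)/2 = 38505 km.
On the circular orbit at r = 69300 km, v_c = √(μ/r) = 2.398 km/s.
Transfer-orbit speed at the same r (vis-viva, a = a_t): v_t = √[μ(2/r − 1/a_t)] = 1.073 km/s.
Δv₁ = |v_t − v_c| = |1.073 − 2.398| = 1.325 km/s.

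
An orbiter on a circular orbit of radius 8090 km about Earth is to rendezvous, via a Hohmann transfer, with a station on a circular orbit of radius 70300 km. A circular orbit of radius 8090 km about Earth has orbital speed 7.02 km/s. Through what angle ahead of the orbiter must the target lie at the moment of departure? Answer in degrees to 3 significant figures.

φ = 105°

From the circular-orbit relation v² = μ/r at r = 8090 km: μ = v²r = (7.02)² × 8090 = 3.98678×10^5 km³/s².
The Hohmann ellipse has a_t = (r₁ + r₂)/2 = 39195 km.
The half-period of the transfer ellipse is t = π√(a_t³/μ) = 38610 s.
Target angular speed ω₂ = √(μ/r₂³) = 3.387×10^-5 rad/s.
Angle swept by the target during transfer: ω₂·t = 1.308 rad = 74.94°.
The orbiter traverses 180° on the transfer ellipse, so the target must lead by 180° − 74.94° = 105°.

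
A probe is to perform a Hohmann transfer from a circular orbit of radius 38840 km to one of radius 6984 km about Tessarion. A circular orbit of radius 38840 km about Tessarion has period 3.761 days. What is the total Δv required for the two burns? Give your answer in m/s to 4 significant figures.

Δv = 871.2 m/s

From Kepler's third law T² = 4π²r³/μ at r = 38840 km, T = 3.761 days = 3.761 × 86400 s = 3.249504×10^5 s: μ = 4π²r³/T² = 21906.0 km³/s².
The Hohmann ellipse has a_t = (r₁ + r₂)/2 = 22912 km.
At r₁ the circular-orbit speed is v₁ = √(μ/r₁) = 0.7510 km/s.
On the transfer ellipse at r₁, vis-viva gives v_a = √[μ(2/r₁ − 1/a_t)] = 0.4146 km/s.
First burn Δv₁ = |v_a − v₁| = 0.3364 km/s.
Circular speed at r₂: v₂ = √(μ/r₂) = 1.77104 km/s.
Transfer-orbit speed at r₂: v_p = √[μ(2/r₂ − 1/a_t)] = 2.30588 km/s.
Second burn Δv₂ = |v₂ − v_p| = 0.5348 km/s.
Δv = Δv₁ + Δv₂ = 0.3364 + 0.5348 = 0.8712 km/s.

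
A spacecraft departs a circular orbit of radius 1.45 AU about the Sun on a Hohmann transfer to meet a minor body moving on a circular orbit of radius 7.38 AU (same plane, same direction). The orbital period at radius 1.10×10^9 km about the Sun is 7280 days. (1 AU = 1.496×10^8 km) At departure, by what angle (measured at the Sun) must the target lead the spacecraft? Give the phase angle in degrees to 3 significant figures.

From Kepler's third law T² = 4π²r³/μ at r = 1.10×10^9 km, T = 7280 days = 7280 × 86400 s = 6.28992×10^8 s: μ = 4π²r³/T² = 1.32815×10^11 km³/s².
In km: r₁ = 1.45 × 1.496×10^8 = 2.1692×10^8 km; r₂ = 7.38 × 1.496×10^8 = 1.104048×10^9 km.
Semi-major axis of the transfer orbit: a_t = (2.1692×10^8 + 1.104048×10^9)/2 = 6.60484×10^8 km.
Transfer time t = π√(a_t³/μ) = 1.4633×10^8 s.
The target's mean motion on its circular orbit is ω₂ = √(μ/r₂³) = 9.9344×10^-9 rad/s.
Angle swept by the target during transfer: ω₂·t = 1.4537 rad = 83.29°.
The spacecraft traverses 180° on the transfer ellipse, so the target must lead by 180° − 83.29° = 96.7°.

φ = 96.7°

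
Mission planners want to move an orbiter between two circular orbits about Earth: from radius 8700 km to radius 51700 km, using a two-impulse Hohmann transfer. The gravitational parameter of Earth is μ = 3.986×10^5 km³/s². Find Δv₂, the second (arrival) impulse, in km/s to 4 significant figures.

Semi-major axis of the transfer orbit: a_t = (8700 + 51700)/2 = 30200 km.
On the circular orbit at r = 51700 km, v_c = √(μ/r) = 2.7767 km/s.
Vis-viva on the transfer ellipse at r = 51700 km gives v_t = √[μ(2/r − 1/a_t)] = 1.4903 km/s.
Δv₂ = |v_t − v_c| = |1.4903 − 2.7767| = 1.286 km/s.

Δv₂ = 1.286 km/s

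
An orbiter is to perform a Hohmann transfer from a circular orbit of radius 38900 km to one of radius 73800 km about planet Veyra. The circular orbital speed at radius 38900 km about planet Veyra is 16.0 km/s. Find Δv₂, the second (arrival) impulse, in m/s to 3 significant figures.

Δv₂ = 1960 m/s

From the circular-orbit relation v² = μ/r at r = 38900 km: μ = v²r = (16.0)² × 38900 = 9.95840×10^6 km³/s².
Transfer-ellipse semi-major axis a_t = (r₁ + r₂)/2 = (38900 + 73800)/2 = 56350 km.
Circular speed at r = 73800 km: v_c = √(μ/r) = 11.6163 km/s.
Vis-viva on the transfer ellipse at r = 73800 km gives v_t = √[μ(2/r − 1/a_t)] = 9.65149 km/s.
Δv₂ = |v_t − v_c| = |9.65149 − 11.6163| = 1.965 km/s.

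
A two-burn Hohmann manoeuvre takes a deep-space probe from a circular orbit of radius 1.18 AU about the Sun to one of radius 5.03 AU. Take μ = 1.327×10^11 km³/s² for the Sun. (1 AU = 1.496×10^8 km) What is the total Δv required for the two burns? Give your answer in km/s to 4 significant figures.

Δv = 12.57 km/s

In km: r₁ = 1.18 × 1.496×10^8 = 1.76528×10^8 km; r₂ = 5.03 × 1.496×10^8 = 7.52488×10^8 km.
The Hohmann ellipse has a_t = (r₁ + r₂)/2 = 4.64508×10^8 km.
Circular speed at r₁: v₁ = √(μ/r₁) = √(1.327×10^11/1.76528×10^8) = 27.4176 km/s.
On the transfer ellipse at r₁, vis-viva equation gives v_p = √[μ(2/r₁ − 1/a_t)] = 34.8965 km/s.
First burn Δv₁ = |v_p − v₁| = 7.479 km/s.
Circular speed at r₂: v₂ = √(μ/r₂) = 13.2796 km/s.
Transfer-orbit speed at r₂: v_a = √[μ(2/r₂ − 1/a_t)] = 8.18645 km/s.
Second burn Δv₂ = |v₂ − v_a| = 5.093 km/s.
Total Δv = Δv₁ + Δv₂ = 12.57 km/s.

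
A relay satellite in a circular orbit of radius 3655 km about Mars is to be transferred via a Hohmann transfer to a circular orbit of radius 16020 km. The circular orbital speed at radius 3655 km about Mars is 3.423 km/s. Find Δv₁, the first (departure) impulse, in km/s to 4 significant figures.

Δv₁ = 0.9451 km/s

From the circular-orbit relation v² = μ/r at r = 3655 km: μ = v²r = (3.423)² × 3655 = 42825.4 km³/s².
The Hohmann ellipse has a_t = (r₁ + r₂)/2 = 9837.5 km.
Circular speed at r = 3655 km: v_c = √(μ/r) = 3.4230 km/s.
Transfer-orbit speed at the same r (vis-viva, a = a_t): v_t = √[μ(2/r − 1/a_t)] = 4.3681 km/s.
Δv₁ = |v_t − v_c| = |4.3681 − 3.4230| = 0.9451 km/s.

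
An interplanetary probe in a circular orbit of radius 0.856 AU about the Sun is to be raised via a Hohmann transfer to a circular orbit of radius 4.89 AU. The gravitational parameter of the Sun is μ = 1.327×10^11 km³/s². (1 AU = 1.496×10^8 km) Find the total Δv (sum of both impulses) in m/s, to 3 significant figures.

Δv = 15900 m/s

In km: r₁ = 0.856 × 1.496×10^8 = 1.280576×10^8 km; r₂ = 4.89 × 1.496×10^8 = 7.31544×10^8 km.
The Hohmann ellipse has a_t = (r₁ + r₂)/2 = 4.298008×10^8 km.
Circular speed at r₁: v₁ = √(μ/r₁) = √(1.327×10^11/1.280576×10^8) = 32.191 km/s.
On the transfer ellipse at r₁, vis-viva equation gives v_p = √[μ(2/r₁ − 1/a_t)] = 41.997 km/s.
First burn Δv₁ = |v_p − v₁| = 9.806 km/s.
Circular speed at r₂: v₂ = √(μ/r₂) = 13.4684 km/s.
Transfer-orbit speed at r₂: v_a = √[μ(2/r₂ − 1/a_t)] = 7.35164 km/s.
Second burn Δv₂ = |v₂ − v_a| = 6.117 km/s.
Δv = Δv₁ + Δv₂ = 9.806 + 6.117 = 15.92 km/s.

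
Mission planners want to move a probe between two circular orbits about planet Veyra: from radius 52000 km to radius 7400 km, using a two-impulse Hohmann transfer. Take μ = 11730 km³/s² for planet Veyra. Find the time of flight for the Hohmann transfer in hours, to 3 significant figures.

Transfer-ellipse semi-major axis a_t = (r₁ + r₂)/2 = (52000 + 7400)/2 = 29700 km.
Half the transfer-orbit period gives t = π√(a_t³/μ) = 1.4847×10^5 s.
Converting: 1.4847×10^5 s ÷ 3600 s/hour = 41.2 hours.

t = 41.2 hours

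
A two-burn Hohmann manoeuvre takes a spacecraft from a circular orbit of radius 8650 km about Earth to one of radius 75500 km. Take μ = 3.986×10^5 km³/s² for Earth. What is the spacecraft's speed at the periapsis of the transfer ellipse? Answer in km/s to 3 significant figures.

Semi-major axis of the transfer orbit: a_t = (8650 + 75500)/2 = 42075 km.
At periapsis, r = 8650 km.
Vis-viva: v = √[μ(2/r − 1/a_t)] = √[3.986×10^5 × (2/8650 − 1/42075)] = 9.093 km/s.

v = 9.09 km/s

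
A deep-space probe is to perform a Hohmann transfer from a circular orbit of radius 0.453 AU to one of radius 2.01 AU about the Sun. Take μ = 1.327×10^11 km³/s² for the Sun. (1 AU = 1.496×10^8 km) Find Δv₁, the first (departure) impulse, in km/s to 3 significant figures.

In km: r₁ = 0.453 × 1.496×10^8 = 6.77688×10^7 km; r₂ = 2.01 × 1.496×10^8 = 3.00696×10^8 km.
The Hohmann ellipse has a_t = (r₁ + r₂)/2 = 1.842324×10^8 km.
Circular speed at r = 6.77688×10^7 km: v_c = √(μ/r) = 44.25 km/s.
Transfer-orbit speed at the same r (vis-viva, a = a_t): v_t = √[μ(2/r − 1/a_t)] = 56.53 km/s.
Δv₁ = |v_t − v_c| = |56.53 − 44.25| = 12.28 km/s.

Δv₁ = 12.3 km/s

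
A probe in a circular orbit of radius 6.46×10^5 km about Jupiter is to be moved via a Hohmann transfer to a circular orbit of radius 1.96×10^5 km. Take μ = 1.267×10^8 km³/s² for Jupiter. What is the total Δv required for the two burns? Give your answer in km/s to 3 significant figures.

The Hohmann ellipse has a_t = (r₁ + r₂)/2 = 4.210×10^5 km.
Circular speed at r₁: v₁ = √(μ/r₁) = √(1.267×10^8/6.460×10^5) = 14.005 km/s.
On the transfer ellipse at r₁, vis-viva equation gives v_a = √[μ(2/r₁ − 1/a_t)] = 9.5556 km/s.
First burn Δv₁ = |v_a − v₁| = 4.449 km/s.
At r₂, v₂ = √(μ/r₂) = 25.42 km/s.
Transfer-orbit speed at r₂: v_p = √[μ(2/r₂ − 1/a_t)] = 31.49 km/s.
Second burn Δv₂ = |v₂ − v_p| = 6.070 km/s.
Δv = Δv₁ + Δv₂ = 4.449 + 6.070 = 10.52 km/s.

Δv = 10.5 km/s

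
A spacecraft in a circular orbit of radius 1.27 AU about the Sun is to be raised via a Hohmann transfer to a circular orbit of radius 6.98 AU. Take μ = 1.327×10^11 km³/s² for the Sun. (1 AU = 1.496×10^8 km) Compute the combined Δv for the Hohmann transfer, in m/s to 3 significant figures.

Δv = 13000 m/s

In km: r₁ = 1.27 × 1.496×10^8 = 1.89992×10^8 km; r₂ = 6.98 × 1.496×10^8 = 1.044208×10^9 km.
The Hohmann ellipse has a_t = (r₁ + r₂)/2 = 6.171×10^8 km.
Circular speed at r₁: v₁ = √(μ/r₁) = √(1.327×10^11/1.89992×10^8) = 26.43 km/s.
On the transfer ellipse at r₁, v² = μ(2/r − 1/a) gives v_p = √[μ(2/r₁ − 1/a_t)] = 34.38 km/s.
First burn Δv₁ = |v_p − v₁| = 7.950 km/s.
At r₂, v₂ = √(μ/r₂) = 11.273 km/s.
Transfer-orbit speed at r₂: v_a = √[μ(2/r₂ − 1/a_t)] = 6.2551 km/s.
Second burn Δv₂ = |v₂ − v_a| = 5.018 km/s.
Total Δv = Δv₁ + Δv₂ = 12.97 km/s.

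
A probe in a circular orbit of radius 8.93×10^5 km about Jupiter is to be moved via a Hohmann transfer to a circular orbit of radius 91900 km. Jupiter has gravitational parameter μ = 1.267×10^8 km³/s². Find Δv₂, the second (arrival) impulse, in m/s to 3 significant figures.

Δv₂ = 12900 m/s

Transfer-ellipse semi-major axis a_t = (r₁ + r₂)/2 = (8.930×10^5 + 91900)/2 = 4.9245×10^5 km.
On the circular orbit at r = 91900 km, v_c = √(μ/r) = 37.13 km/s.
Vis-viva on the transfer ellipse at r = 91900 km gives v_t = √[μ(2/r − 1/a_t)] = 50.00 km/s.
Δv₂ = |v_t − v_c| = |50.00 − 37.13| = 12.87 km/s.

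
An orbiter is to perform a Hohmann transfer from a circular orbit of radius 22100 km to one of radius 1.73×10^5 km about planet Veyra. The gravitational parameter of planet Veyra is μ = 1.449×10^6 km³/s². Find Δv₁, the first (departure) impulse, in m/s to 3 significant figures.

Δv₁ = 2690 m/s

Semi-major axis of the transfer orbit: a_t = (22100 + 1.730×10^5)/2 = 97550 km.
Circular speed at r = 22100 km: v_c = √(μ/r) = 8.0973 km/s.
Vis-viva on the transfer ellipse at r = 22100 km gives v_t = √[μ(2/r − 1/a_t)] = 10.783 km/s.
Δv₁ = |v_t − v_c| = |10.783 − 8.0973| = 2.686 km/s.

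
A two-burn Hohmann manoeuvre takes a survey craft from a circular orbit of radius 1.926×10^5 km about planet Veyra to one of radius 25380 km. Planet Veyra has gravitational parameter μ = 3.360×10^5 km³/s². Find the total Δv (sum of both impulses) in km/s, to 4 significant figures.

Semi-major axis of the transfer orbit: a_t = (1.926×10^5 + 25380)/2 = 1.0899×10^5 km.
At r₁ the circular-orbit speed is v₁ = √(μ/r₁) = 1.32081 km/s.
Transfer-orbit speed at r₁ (vis-viva): v_a = √[μ(2/r₁ − 1/a_t)] = 0.637373 km/s.
First burn Δv₁ = |v_a − v₁| = 0.68344 km/s.
At r₂, v₂ = √(μ/r₂) = 3.6385 km/s.
Transfer-orbit speed at r₂: v_p = √[μ(2/r₂ − 1/a_t)] = 4.8368 km/s.
Second burn Δv₂ = |v₂ − v_p| = 1.1983 km/s.
Δv = Δv₁ + Δv₂ = 0.68344 + 1.1983 = 1.882 km/s.

Δv = 1.882 km/s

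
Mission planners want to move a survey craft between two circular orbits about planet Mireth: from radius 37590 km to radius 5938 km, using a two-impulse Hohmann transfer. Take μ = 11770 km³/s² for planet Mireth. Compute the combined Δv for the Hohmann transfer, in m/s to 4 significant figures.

Δv = 709.7 m/s

The Hohmann ellipse has a_t = (r₁ + r₂)/2 = 21764 km.
At r₁ the circular-orbit speed is v₁ = √(μ/r₁) = 0.5596 km/s.
Transfer-orbit speed at r₁ (vis-viva): v_a = √[μ(2/r₁ − 1/a_t)] = 0.2923 km/s.
First burn Δv₁ = |v_a − v₁| = 0.2673 km/s.
At r₂, v₂ = √(μ/r₂) = 1.4079 km/s.
Transfer-orbit speed at r₂: v_p = √[μ(2/r₂ − 1/a_t)] = 1.8503 km/s.
Second burn Δv₂ = |v₂ − v_p| = 0.4424 km/s.
Total Δv = Δv₁ + Δv₂ = 0.7097 km/s.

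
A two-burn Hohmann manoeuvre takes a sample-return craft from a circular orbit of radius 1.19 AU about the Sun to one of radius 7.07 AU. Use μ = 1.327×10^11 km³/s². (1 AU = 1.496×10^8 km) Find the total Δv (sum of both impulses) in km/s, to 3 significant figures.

In km: r₁ = 1.19 × 1.496×10^8 = 1.78024×10^8 km; r₂ = 7.07 × 1.496×10^8 = 1.057672×10^9 km.
Semi-major axis of the transfer orbit: a_t = (1.78024×10^8 + 1.057672×10^9)/2 = 6.17848×10^8 km.
At r₁ the circular-orbit speed is v₁ = √(μ/r₁) = 27.30211 km/s.
Transfer-orbit speed at r₁ (vis-viva): v_p = √[μ(2/r₁ − 1/a_t)] = 35.72160 km/s.
First burn Δv₁ = |v_p − v₁| = 8.419 km/s.
Circular speed at r₂: v₂ = √(μ/r₂) = 11.2011 km/s.
Transfer-orbit speed at r₂: v_a = √[μ(2/r₂ − 1/a_t)] = 6.01255 km/s.
Second burn Δv₂ = |v₂ − v_a| = 5.189 km/s.
Δv = Δv₁ + Δv₂ = 8.419 + 5.189 = 13.61 km/s.

Δv = 13.6 km/s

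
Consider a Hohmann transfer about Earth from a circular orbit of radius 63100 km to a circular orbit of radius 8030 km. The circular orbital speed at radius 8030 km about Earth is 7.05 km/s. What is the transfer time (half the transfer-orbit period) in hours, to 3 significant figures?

t = 9.26 hours

From the circular-orbit relation v² = μ/r at r = 8030 km: μ = v²r = (7.05)² × 8030 = 3.99111×10^5 km³/s².
The Hohmann ellipse has a_t = (r₁ + r₂)/2 = 35565 km.
Half the transfer-orbit period gives t = π√(a_t³/μ) = 33350 s.
Converting: 33350 s ÷ 3600 s/hour = 9.26 hours.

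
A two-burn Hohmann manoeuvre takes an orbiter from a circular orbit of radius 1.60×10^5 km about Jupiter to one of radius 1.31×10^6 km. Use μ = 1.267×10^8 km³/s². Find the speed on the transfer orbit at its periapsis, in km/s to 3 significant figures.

Semi-major axis of the transfer orbit: a_t = (1.600×10^5 + 1.310×10^6)/2 = 7.350×10^5 km.
At periapsis, r = 1.600×10^5 km.
Vis-viva: v = √[μ(2/r − 1/a_t)] = √[1.267×10^8 × (2/1.600×10^5 − 1/7.350×10^5)] = 37.57 km/s.

v = 37.6 km/s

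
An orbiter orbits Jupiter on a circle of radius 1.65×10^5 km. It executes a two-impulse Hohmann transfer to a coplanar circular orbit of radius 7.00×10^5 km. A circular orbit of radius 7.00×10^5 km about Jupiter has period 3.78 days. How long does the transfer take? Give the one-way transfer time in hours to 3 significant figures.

From Kepler's third law T² = 4π²r³/μ at r = 7.00×10^5 km, T = 3.78 days = 3.78 × 86400 s = 3.26592×10^5 s: μ = 4π²r³/T² = 1.26953×10^8 km³/s².
Semi-major axis of the transfer orbit: a_t = (1.650×10^5 + 7.000×10^5)/2 = 4.325×10^5 km.
Transfer time t = π√(a_t³/μ) = π√((4.325×10^5)³ / 1.26953×10^8) = 79310 s.
Converting: 79310 s ÷ 3600 s/hour = 22.0 hours.

t = 22.0 hours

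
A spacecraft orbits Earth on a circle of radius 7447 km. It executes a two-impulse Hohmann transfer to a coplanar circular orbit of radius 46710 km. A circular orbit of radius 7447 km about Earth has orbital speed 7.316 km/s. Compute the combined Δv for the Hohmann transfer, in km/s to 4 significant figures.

From the circular-orbit relation v² = μ/r at r = 7447 km: μ = v²r = (7.316)² × 7447 = 3.98592×10^5 km³/s².
Semi-major axis of the transfer orbit: a_t = (7447 + 46710)/2 = 27078.5 km.
Circular speed at r₁: v₁ = √(μ/r₁) = √(3.98592×10^5/7447) = 7.316 km/s.
Transfer-orbit speed at r₁ (vis-viva equation): v_p = √[μ(2/r₁ − 1/a_t)] = 9.609 km/s.
First burn Δv₁ = |v_p − v₁| = 2.293 km/s.
Circular speed at r₂: v₂ = √(μ/r₂) = 2.921 km/s.
Transfer-orbit speed at r₂: v_a = √[μ(2/r₂ − 1/a_t)] = 1.532 km/s.
Second burn Δv₂ = |v₂ − v_a| = 1.389 km/s.
Δv = Δv₁ + Δv₂ = 2.293 + 1.389 = 3.682 km/s.

Δv = 3.682 km/s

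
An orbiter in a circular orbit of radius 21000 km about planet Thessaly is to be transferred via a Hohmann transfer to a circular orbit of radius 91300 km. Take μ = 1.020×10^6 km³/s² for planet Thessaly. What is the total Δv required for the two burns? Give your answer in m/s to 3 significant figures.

Δv = 3220 m/s

Semi-major axis of the transfer orbit: a_t = (21000 + 91300)/2 = 56150 km.
Circular speed at r₁: v₁ = √(μ/r₁) = √(1.020×10^6/21000) = 6.969 km/s.
On the transfer ellipse at r₁, vis-viva gives v_p = √[μ(2/r₁ − 1/a_t)] = 8.887 km/s.
First burn Δv₁ = |v_p − v₁| = 1.918 km/s.
At r₂, v₂ = √(μ/r₂) = 3.342 km/s.
Transfer-orbit speed at r₂: v_a = √[μ(2/r₂ − 1/a_t)] = 2.044 km/s.
Second burn Δv₂ = |v₂ − v_a| = 1.298 km/s.
Total Δv = Δv₁ + Δv₂ = 3.216 km/s.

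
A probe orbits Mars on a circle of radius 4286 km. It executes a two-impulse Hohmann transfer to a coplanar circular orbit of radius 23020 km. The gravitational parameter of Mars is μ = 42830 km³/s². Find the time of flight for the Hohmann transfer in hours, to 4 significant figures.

Semi-major axis of the transfer orbit: a_t = (4286 + 23020)/2 = 13653 km.
By Kepler's third law the transfer-orbit period is T = 2π√(a_t³/μ), so t = T/2 = 24217 s.
Converting: 24217 s ÷ 3600 s/hour = 6.727 hours.

t = 6.727 hours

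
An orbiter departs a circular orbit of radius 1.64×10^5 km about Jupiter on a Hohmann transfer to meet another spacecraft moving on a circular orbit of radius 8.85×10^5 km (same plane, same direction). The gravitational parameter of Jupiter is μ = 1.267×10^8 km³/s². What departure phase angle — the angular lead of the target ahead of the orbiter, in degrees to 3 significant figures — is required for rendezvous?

φ = 97.9°

Transfer-ellipse semi-major axis a_t = (r₁ + r₂)/2 = (1.640×10^5 + 8.850×10^5)/2 = 5.245×10^5 km.
The half-period of the transfer ellipse is t = π√(a_t³/μ) = 1.0602×10^5 s.
The target's mean motion on its circular orbit is ω₂ = √(μ/r₂³) = 1.3520×10^-5 rad/s.
Angle swept by the target during transfer: ω₂·t = 1.4334 rad = 82.13°.
The orbiter traverses 180° on the transfer ellipse, so the target must lead by 180° − 82.13° = 97.9°.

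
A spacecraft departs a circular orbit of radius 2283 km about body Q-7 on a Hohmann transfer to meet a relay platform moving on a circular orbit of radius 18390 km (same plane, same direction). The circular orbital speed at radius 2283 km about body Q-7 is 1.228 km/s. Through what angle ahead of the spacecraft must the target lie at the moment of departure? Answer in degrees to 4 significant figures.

From the circular-orbit relation v² = μ/r at r = 2283 km: μ = v²r = (1.228)² × 2283 = 3442.73 km³/s².
Transfer-ellipse semi-major axis a_t = (r₁ + r₂)/2 = (2283 + 18390)/2 = 10336.5 km.
Transfer time t = π√(a_t³/μ) = 56267.7 s.
Target angular speed ω₂ = √(μ/r₂³) = 2.35277×10^-5 rad/s.
Angle swept by the target during transfer: ω₂·t = 1.32385 rad = 75.851°.
Arrival is 180° from departure on the ellipse, so φ = 180° − 75.851° = 104.1°.

φ = 104.1°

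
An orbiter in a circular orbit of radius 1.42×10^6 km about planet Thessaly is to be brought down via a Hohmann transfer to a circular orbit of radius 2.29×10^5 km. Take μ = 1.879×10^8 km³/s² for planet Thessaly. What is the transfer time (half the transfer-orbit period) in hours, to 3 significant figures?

Semi-major axis of the transfer orbit: a_t = (1.420×10^6 + 2.290×10^5)/2 = 8.245×10^5 km.
Half the transfer-orbit period gives t = π√(a_t³/μ) = 1.716×10^5 s.
Converting: 1.716×10^5 s ÷ 3600 s/hour = 47.7 hours.

t = 47.7 hours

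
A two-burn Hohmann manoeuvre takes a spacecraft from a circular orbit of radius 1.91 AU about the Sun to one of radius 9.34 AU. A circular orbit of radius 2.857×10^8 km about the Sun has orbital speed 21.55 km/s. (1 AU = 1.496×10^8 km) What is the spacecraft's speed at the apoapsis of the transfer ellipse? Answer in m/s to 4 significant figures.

v = 5678 m/s

From the circular-orbit relation v² = μ/r at r = 2.857×10^8 km: μ = v²r = (21.55)² × 2.857×10^8 = 1.32680×10^11 km³/s².
In km: r₁ = 1.91 × 1.496×10^8 = 2.85736×10^8 km; r₂ = 9.34 × 1.496×10^8 = 1.397264×10^9 km.
Semi-major axis of the transfer orbit: a_t = (2.85736×10^8 + 1.397264×10^9)/2 = 8.415×10^8 km.
At apoapsis, r = 1.397264×10^9 km.
From the vis-viva equation, v = √[μ(2/r − 1/a_t)] = 5.678 km/s.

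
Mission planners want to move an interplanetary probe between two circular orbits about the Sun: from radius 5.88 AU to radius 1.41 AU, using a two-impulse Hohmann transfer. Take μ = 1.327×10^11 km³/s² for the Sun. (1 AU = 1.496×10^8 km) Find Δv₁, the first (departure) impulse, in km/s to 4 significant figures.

In km: r₁ = 5.88 × 1.496×10^8 = 8.79648×10^8 km; r₂ = 1.41 × 1.496×10^8 = 2.10936×10^8 km.
Semi-major axis of the transfer orbit: a_t = (8.79648×10^8 + 2.10936×10^8)/2 = 5.45292×10^8 km.
On the circular orbit at r = 8.79648×10^8 km, v_c = √(μ/r) = 12.282 km/s.
Vis-viva on the transfer ellipse at r = 8.79648×10^8 km gives v_t = √[μ(2/r − 1/a_t)] = 7.6391 km/s.
Δv₁ = |v_t − v_c| = |7.6391 − 12.282| = 4.643 km/s.

Δv₁ = 4.643 km/s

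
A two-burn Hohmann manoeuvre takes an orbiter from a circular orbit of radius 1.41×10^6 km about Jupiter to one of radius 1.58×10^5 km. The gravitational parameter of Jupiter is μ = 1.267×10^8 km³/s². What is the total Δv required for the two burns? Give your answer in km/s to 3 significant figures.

Δv = 14.9 km/s

Semi-major axis of the transfer orbit: a_t = (1.410×10^6 + 1.580×10^5)/2 = 7.840×10^5 km.
At r₁ the circular-orbit speed is v₁ = √(μ/r₁) = 9.479 km/s.
On the transfer ellipse at r₁, vis-viva gives v_a = √[μ(2/r₁ − 1/a_t)] = 4.255 km/s.
First burn Δv₁ = |v_a − v₁| = 5.224 km/s.
At r₂, v₂ = √(μ/r₂) = 28.318 km/s.
Transfer-orbit speed at r₂: v_p = √[μ(2/r₂ − 1/a_t)] = 37.976 km/s.
Second burn Δv₂ = |v₂ − v_p| = 9.658 km/s.
Total Δv = Δv₁ + Δv₂ = 14.88 km/s.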